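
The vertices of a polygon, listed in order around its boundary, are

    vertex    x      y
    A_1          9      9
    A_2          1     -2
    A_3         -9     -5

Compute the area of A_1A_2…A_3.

Apply the shoelace (surveyor's) formula: 2A = Σ (x_i·y_{i+1} − x_{i+1}·y_i), indices taken mod 3.
Cross-terms: -27, -23, -36  ⇒  Σ = -86
Area = |Σ|/2 = 43.

43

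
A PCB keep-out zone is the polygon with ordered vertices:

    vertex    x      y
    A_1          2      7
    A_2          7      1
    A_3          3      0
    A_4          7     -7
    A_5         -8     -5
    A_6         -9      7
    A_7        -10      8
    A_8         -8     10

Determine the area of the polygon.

188.5

Apply Gauss's area formula: 2A = Σ (x_i·y_{i+1} − x_{i+1}·y_i), indices taken mod 8.
Σ = (-47) + (-3) + (-21) + (-91) + (-101) + (-2) + (-36) + (-76) = -377
Area = |Σ|/2 = 188.5.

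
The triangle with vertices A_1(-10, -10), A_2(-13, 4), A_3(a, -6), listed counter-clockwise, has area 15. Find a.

-13

The doubled signed area Σ (x_i y_{i+1} − x_{i+1} y_i) is linear in a.
With a=0 it equals -152; the coefficient of a is -14 (from the two edges through A_3).
So -14·a + -152 = 2·15 = 30 ⇒ a = -13.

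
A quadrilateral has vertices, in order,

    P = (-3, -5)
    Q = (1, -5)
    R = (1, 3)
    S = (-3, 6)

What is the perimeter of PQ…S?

28

|PQ| = √((4)² + (0)²) = √16 = 4
|QR| = √((0)² + (8)²) = √64 = 8
|RS| = √((-4)² + (3)²) = √25 = 5
|SP| = √((0)² + (-11)²) = √121 = 11
Perimeter = 4 + 8 + 5 + 11 = 28.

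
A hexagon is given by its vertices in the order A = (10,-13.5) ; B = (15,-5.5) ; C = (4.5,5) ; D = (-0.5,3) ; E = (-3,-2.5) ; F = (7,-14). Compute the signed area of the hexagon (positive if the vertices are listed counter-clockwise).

189.25

Σ = (147.5) + (99.75) + (16) + (10.25) + (59.5) + (45.5) = 378.5
Signed area = Σ/2 = 189.25 (positive ⇒ counter-clockwise traversal).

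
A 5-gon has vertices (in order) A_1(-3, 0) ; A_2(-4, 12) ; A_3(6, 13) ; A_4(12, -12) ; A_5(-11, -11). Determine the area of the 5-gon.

Cross-terms: -36, -124, -228, -264, -33  ⇒  Σ = -685
Area = |Σ|/2 = 342.5.

342.5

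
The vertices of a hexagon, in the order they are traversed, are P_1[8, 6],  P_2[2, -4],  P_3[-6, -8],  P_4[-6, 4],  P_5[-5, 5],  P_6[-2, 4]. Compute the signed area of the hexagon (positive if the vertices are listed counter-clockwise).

Apply Gauss's area formula: 2A = Σ (x_i·y_{i+1} − x_{i+1}·y_i), indices taken mod 6.
Σ = (-44) + (-40) + (-72) + (-10) + (-10) + (-44) = -220
Signed area = Σ/2 = -110 (negative ⇒ clockwise traversal).

-110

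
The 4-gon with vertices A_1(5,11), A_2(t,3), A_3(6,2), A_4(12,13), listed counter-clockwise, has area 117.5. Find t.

The doubled signed area Σ (x_i y_{i+1} − x_{i+1} y_i) is linear in t.
With t=0 it equals 118; the coefficient of t is -9 (from the two edges through A_2).
So -9·t + 118 = 2·117.5 = 235 ⇒ t = -13.

-13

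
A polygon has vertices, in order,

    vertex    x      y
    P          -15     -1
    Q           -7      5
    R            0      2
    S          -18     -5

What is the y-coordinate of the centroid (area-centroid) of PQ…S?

Apply the surveyor's formula. First the cross-terms c_i = x_i·y_{i+1} − x_{i+1}·y_i:
  -82, -14, 36, -57  ⇒  2A = -117, A = -58.5.
Then Σ (y_i + y_{i+1})·c_i = -192, so ȳ = -192 / (6·(-58.5)) = 64/117.

64/117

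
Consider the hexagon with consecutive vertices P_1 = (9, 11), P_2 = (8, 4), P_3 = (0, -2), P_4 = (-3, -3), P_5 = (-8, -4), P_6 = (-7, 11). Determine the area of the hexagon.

189

P_1→P_2: (9)(4) − (8)(11) = -52
P_2→P_3: (8)(-2) − (0)(4) = -16
P_3→P_4: (0)(-3) − (-3)(-2) = -6
P_4→P_5: (-3)(-4) − (-8)(-3) = -12
P_5→P_6: (-8)(11) − (-7)(-4) = -116
P_6→P_1: (-7)(11) − (9)(11) = -176
Σ = -378
Area = |Σ|/2 = 189.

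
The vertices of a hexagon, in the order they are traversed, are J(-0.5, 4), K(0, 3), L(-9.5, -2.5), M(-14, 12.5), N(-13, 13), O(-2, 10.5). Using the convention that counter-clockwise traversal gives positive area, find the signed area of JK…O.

Apply the shoelace formula: 2A = Σ (x_i·y_{i+1} − x_{i+1}·y_i), indices taken mod 6.
Σ = (-1.5) + (28.5) + (-153.75) + (-19.5) + (-110.5) + (-2.75) = -259.5
Signed area = Σ/2 = -129.75 (negative ⇒ clockwise traversal).

-129.75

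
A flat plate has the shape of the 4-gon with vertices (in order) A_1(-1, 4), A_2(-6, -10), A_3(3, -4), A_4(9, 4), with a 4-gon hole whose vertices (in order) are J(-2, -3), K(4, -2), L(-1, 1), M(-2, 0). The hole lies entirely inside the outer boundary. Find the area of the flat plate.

75

Outer boundary:
A_1→A_2: (-1)(-10) − (-6)(4) = 34
A_2→A_3: (-6)(-4) − (3)(-10) = 54
A_3→A_4: (3)(4) − (9)(-4) = 48
A_4→A_1: (9)(4) − (-1)(4) = 40
Σ = 176
Area = |Σ|/2 = 88.
Hole:
Apply the surveyor's formula: 2A = Σ (x_i·y_{i+1} − x_{i+1}·y_i), indices taken mod 4.
Cross-terms: 16, 2, 2, 6  ⇒  Σ = 26
Area = |Σ|/2 = 13.
Net area = 88 − 13 = 75.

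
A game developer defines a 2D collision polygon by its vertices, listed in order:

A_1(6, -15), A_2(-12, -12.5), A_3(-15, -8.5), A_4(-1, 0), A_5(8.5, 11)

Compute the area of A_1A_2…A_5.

276.75

Apply the shoelace formula: 2A = Σ (x_i·y_{i+1} − x_{i+1}·y_i), indices taken mod 5.
Σ = (-255) + (-85.5) + (-8.5) + (-11) + (-193.5) = -553.5
Area = |Σ|/2 = 276.75.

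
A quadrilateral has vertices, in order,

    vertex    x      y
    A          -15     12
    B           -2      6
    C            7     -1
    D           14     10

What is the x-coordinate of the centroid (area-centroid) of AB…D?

8/3

Apply the surveyor's formula. First the cross-terms c_i = x_i·y_{i+1} − x_{i+1}·y_i:
  -66, -40, 84, 318  ⇒  2A = 296, A = 148.
Then Σ (x_i + x_{i+1})·c_i = 2368, so x̄ = 2368 / (6·148) = 8/3.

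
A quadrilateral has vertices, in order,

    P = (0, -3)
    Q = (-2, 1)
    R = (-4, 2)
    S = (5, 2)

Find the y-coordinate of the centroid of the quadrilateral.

Apply the surveyor's formula. First the cross-terms c_i = x_i·y_{i+1} − x_{i+1}·y_i:
  -6, 0, -18, -15  ⇒  2A = -39, A = -19.5.
Then Σ (y_i + y_{i+1})·c_i = -45, so ȳ = -45 / (6·(-19.5)) = 5/13.

5/13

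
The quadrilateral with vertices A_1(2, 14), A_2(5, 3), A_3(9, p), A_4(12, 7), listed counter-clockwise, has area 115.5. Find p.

Write out the shoelace sum; only the two edges meeting at A_3 involve p:
2·Area = [(5·p − 9·3) + (9·7 − 12·p)] + 90
       = -7·p + 126 = 231
⇒ p = -15.

-15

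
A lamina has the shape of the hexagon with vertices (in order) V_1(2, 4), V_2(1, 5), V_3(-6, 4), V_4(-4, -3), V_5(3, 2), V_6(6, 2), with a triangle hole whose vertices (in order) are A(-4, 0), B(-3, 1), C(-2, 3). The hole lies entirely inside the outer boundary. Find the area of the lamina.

Outer boundary:
Apply Gauss's area formula: 2A = Σ (x_i·y_{i+1} − x_{i+1}·y_i), indices taken mod 6.
Σ = (6) + (34) + (34) + (1) + (-6) + (20) = 89
Area = |Σ|/2 = 44.5.
Hole:
Apply Gauss's area formula: 2A = Σ (x_i·y_{i+1} − x_{i+1}·y_i), indices taken mod 3.
Σ = (-4) + (-7) + (12) = 1
Area = |Σ|/2 = 0.5.
Net area = 44.5 − 0.5 = 44.

44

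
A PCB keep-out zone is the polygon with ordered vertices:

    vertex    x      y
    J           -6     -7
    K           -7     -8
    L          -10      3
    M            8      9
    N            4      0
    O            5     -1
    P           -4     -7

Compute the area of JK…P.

Σ = (-1) + (-101) + (-114) + (-36) + (-4) + (-39) + (-14) = -309
Area = |Σ|/2 = 154.5.

154.5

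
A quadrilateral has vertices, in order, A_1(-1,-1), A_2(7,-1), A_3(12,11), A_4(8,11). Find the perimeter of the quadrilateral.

40

|A_1A_2| = √((8)² + (0)²) = √64 = 8
|A_2A_3| = √((5)² + (12)²) = √169 = 13
|A_3A_4| = √((-4)² + (0)²) = √16 = 4
|A_4A_1| = √((-9)² + (-12)²) = √225 = 15
Perimeter = 8 + 13 + 4 + 15 = 40.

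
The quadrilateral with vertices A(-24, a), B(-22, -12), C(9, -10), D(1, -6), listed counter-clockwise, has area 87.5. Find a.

-11

The doubled signed area Σ (x_i y_{i+1} − x_{i+1} y_i) is linear in a.
With a=0 it equals 428; the coefficient of a is 23 (from the two edges through A).
So 23·a + 428 = 2·87.5 = 175 ⇒ a = -11.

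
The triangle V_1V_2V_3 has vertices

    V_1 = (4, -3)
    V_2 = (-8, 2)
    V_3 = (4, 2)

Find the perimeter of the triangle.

30

|V_1V_2| = √((-12)² + (5)²) = √169 = 13
|V_2V_3| = √((12)² + (0)²) = √144 = 12
|V_3V_1| = √((0)² + (-5)²) = √25 = 5
Perimeter = 13 + 12 + 5 = 30.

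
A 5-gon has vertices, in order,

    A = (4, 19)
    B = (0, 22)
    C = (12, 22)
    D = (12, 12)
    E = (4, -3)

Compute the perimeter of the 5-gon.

|AB| = √((-4)² + (3)²) = √25 = 5
|BC| = √((12)² + (0)²) = √144 = 12
|CD| = √((0)² + (-10)²) = √100 = 10
|DE| = √((-8)² + (-15)²) = √289 = 17
|EA| = √((0)² + (22)²) = √484 = 22
Perimeter = 5 + 12 + 10 + 17 + 22 = 66.

66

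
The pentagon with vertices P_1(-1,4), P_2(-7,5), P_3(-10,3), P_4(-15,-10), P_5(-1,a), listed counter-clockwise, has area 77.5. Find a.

The doubled signed area Σ (x_i y_{i+1} − x_{i+1} y_i) is linear in a.
With a=0 it equals 183; the coefficient of a is -14 (from the two edges through P_5).
So -14·a + 183 = 2·77.5 = 155 ⇒ a = 2.

2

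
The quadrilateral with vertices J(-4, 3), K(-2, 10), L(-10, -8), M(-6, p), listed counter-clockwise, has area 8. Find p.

0

Write out the shoelace sum; only the two edges meeting at M involve p:
2·Area = [((-10)·p − (-6)·(-8)) + ((-6)·3 − (-4)·p)] + 82
       = -6·p + 16 = 16
⇒ p = 0.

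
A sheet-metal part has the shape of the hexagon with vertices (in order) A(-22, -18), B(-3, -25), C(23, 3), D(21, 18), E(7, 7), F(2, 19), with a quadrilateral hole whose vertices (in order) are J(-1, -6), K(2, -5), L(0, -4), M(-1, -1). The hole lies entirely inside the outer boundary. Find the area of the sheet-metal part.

Outer boundary:
Σ = (496) + (566) + (351) + (21) + (119) + (382) = 1935
Area = |Σ|/2 = 967.5.
Hole:
Cross-terms: 17, -8, -4, 5  ⇒  Σ = 10
Area = |Σ|/2 = 5.
Net area = 967.5 − 5 = 962.5.

962.5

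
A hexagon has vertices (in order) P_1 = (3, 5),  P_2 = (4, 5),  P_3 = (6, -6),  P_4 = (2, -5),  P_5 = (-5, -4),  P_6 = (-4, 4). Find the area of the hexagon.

89

Apply the shoelace (surveyor's) formula: 2A = Σ (x_i·y_{i+1} − x_{i+1}·y_i), indices taken mod 6.
P_1→P_2: (3)(5) − (4)(5) = -5
P_2→P_3: (4)(-6) − (6)(5) = -54
P_3→P_4: (6)(-5) − (2)(-6) = -18
P_4→P_5: (2)(-4) − (-5)(-5) = -33
P_5→P_6: (-5)(4) − (-4)(-4) = -36
P_6→P_1: (-4)(5) − (3)(4) = -32
Σ = -178
Area = |Σ|/2 = 89.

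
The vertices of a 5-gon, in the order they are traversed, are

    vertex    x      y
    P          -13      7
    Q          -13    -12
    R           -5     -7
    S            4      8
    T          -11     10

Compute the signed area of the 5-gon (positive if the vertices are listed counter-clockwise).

223.5

Apply the surveyor's formula: 2A = Σ (x_i·y_{i+1} − x_{i+1}·y_i), indices taken mod 5.
Cross-terms: 247, 31, -12, 128, 53  ⇒  Σ = 447
Signed area = Σ/2 = 223.5 (positive ⇒ counter-clockwise traversal).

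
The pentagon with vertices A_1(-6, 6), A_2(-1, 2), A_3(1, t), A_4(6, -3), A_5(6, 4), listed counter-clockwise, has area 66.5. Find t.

The doubled signed area Σ (x_i y_{i+1} − x_{i+1} y_i) is linear in t.
With t=0 it equals 91; the coefficient of t is -7 (from the two edges through A_3).
So -7·t + 91 = 2·66.5 = 133 ⇒ t = -6.

-6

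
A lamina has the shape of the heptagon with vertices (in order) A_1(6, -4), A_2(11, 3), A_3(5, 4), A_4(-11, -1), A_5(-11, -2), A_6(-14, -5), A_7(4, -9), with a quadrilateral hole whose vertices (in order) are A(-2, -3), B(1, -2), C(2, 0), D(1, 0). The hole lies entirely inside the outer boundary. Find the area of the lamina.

Outer boundary:
Σ = (62) + (29) + (39) + (11) + (27) + (146) + (38) = 352
Area = |Σ|/2 = 176.
Hole:
Apply Gauss's area formula: 2A = Σ (x_i·y_{i+1} − x_{i+1}·y_i), indices taken mod 4.
Σ = (7) + (4) + (0) + (-3) = 8
Area = |Σ|/2 = 4.
Net area = 176 − 4 = 172.

172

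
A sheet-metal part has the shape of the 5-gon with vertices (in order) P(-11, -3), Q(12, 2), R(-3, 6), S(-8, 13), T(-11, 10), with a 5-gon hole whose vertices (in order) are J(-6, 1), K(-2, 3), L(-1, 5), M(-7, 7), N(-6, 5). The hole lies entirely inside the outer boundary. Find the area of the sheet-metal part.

Outer boundary:
Apply the surveyor's formula: 2A = Σ (x_i·y_{i+1} − x_{i+1}·y_i), indices taken mod 5.
P→Q: (-11)(2) − (12)(-3) = 14
Q→R: (12)(6) − (-3)(2) = 78
R→S: (-3)(13) − (-8)(6) = 9
S→T: (-8)(10) − (-11)(13) = 63
T→P: (-11)(-3) − (-11)(10) = 143
Σ = 307
Area = |Σ|/2 = 153.5.
Hole:
Apply the shoelace formula: 2A = Σ (x_i·y_{i+1} − x_{i+1}·y_i), indices taken mod 5.
J→K: (-6)(3) − (-2)(1) = -16
K→L: (-2)(5) − (-1)(3) = -7
L→M: (-1)(7) − (-7)(5) = 28
M→N: (-7)(5) − (-6)(7) = 7
N→J: (-6)(1) − (-6)(5) = 24
Σ = 36
Area = |Σ|/2 = 18.
Net area = 153.5 − 18 = 135.5.

135.5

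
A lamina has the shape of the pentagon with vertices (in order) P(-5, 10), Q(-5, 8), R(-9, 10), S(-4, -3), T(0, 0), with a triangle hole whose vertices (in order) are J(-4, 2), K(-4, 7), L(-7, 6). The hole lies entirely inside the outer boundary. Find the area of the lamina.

42

Outer boundary:
Apply Gauss's area formula: 2A = Σ (x_i·y_{i+1} − x_{i+1}·y_i), indices taken mod 5.
Σ = (10) + (22) + (67) + (0) + (0) = 99
Area = |Σ|/2 = 49.5.
Hole:
Σ = (-20) + (25) + (10) = 15
Area = |Σ|/2 = 7.5.
Net area = 49.5 − 7.5 = 42.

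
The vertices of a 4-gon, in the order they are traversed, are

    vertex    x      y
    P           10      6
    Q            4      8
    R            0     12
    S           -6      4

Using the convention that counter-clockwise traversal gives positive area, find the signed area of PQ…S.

50

P→Q: (10)(8) − (4)(6) = 56
Q→R: (4)(12) − (0)(8) = 48
R→S: (0)(4) − (-6)(12) = 72
S→P: (-6)(6) − (10)(4) = -76
Σ = 100
Signed area = Σ/2 = 50 (positive ⇒ counter-clockwise traversal).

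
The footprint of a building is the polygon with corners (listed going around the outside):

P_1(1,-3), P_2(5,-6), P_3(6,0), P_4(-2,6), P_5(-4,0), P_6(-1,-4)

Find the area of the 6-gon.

Cross-terms: 9, 36, 36, 24, 16, 7  ⇒  Σ = 128
Area = |Σ|/2 = 64.

64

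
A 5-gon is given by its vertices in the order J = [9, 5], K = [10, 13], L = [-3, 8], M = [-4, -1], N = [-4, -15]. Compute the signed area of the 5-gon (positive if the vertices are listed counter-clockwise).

Cross-terms: 67, 119, 35, 56, 115  ⇒  Σ = 392
Signed area = Σ/2 = 196 (positive ⇒ counter-clockwise traversal).

196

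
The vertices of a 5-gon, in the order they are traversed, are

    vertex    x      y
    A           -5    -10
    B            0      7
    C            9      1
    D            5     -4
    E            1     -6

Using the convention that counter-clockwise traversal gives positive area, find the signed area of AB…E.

Apply the surveyor's formula: 2A = Σ (x_i·y_{i+1} − x_{i+1}·y_i), indices taken mod 5.
A→B: (-5)(7) − (0)(-10) = -35
B→C: (0)(1) − (9)(7) = -63
C→D: (9)(-4) − (5)(1) = -41
D→E: (5)(-6) − (1)(-4) = -26
E→A: (1)(-10) − (-5)(-6) = -40
Σ = -205
Signed area = Σ/2 = -102.5 (negative ⇒ clockwise traversal).

-102.5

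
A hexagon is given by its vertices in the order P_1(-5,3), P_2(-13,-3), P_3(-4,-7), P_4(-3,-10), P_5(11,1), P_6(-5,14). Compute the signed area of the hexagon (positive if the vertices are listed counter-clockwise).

236.5

Apply the shoelace (surveyor's) formula: 2A = Σ (x_i·y_{i+1} − x_{i+1}·y_i), indices taken mod 6.
Σ = (54) + (79) + (19) + (107) + (159) + (55) = 473
Signed area = Σ/2 = 236.5 (positive ⇒ counter-clockwise traversal).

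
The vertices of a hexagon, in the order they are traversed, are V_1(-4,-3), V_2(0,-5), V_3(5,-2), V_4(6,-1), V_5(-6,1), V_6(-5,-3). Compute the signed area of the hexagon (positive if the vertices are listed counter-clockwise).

39

Apply Gauss's area formula: 2A = Σ (x_i·y_{i+1} − x_{i+1}·y_i), indices taken mod 6.
Σ = (20) + (25) + (7) + (0) + (23) + (3) = 78
Signed area = Σ/2 = 39 (positive ⇒ counter-clockwise traversal).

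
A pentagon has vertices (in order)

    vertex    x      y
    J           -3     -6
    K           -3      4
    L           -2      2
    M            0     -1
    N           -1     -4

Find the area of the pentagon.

16.5

Apply the shoelace (surveyor's) formula: 2A = Σ (x_i·y_{i+1} − x_{i+1}·y_i), indices taken mod 5.
Σ = (-30) + (2) + (2) + (-1) + (-6) = -33
Area = |Σ|/2 = 16.5.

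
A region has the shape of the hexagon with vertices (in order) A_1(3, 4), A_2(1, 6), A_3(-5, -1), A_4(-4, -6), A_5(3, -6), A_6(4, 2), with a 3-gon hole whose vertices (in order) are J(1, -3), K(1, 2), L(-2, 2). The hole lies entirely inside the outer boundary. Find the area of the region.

Outer boundary:
A_1→A_2: (3)(6) − (1)(4) = 14
A_2→A_3: (1)(-1) − (-5)(6) = 29
A_3→A_4: (-5)(-6) − (-4)(-1) = 26
A_4→A_5: (-4)(-6) − (3)(-6) = 42
A_5→A_6: (3)(2) − (4)(-6) = 30
A_6→A_1: (4)(4) − (3)(2) = 10
Σ = 151
Area = |Σ|/2 = 75.5.
Hole:
J→K: (1)(2) − (1)(-3) = 5
K→L: (1)(2) − (-2)(2) = 6
L→J: (-2)(-3) − (1)(2) = 4
Σ = 15
Area = |Σ|/2 = 7.5.
Net area = 75.5 − 7.5 = 68.

68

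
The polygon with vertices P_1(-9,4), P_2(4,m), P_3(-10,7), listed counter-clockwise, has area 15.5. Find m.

-4

Write out the shoelace sum; only the two edges meeting at P_2 involve m:
2·Area = [((-9)·m − 4·4) + (4·7 − (-10)·m)] + 23
       = 1·m + 35 = 31
⇒ m = -4.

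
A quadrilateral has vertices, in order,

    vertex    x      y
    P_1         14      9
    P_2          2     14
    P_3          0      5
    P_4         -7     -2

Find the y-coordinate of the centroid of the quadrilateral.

1036/141

Apply the surveyor's formula. First the cross-terms c_i = x_i·y_{i+1} − x_{i+1}·y_i:
  178, 10, 35, -35  ⇒  2A = 188, A = 94.
Then Σ (y_i + y_{i+1})·c_i = 4144, so ȳ = 4144 / (6·94) = 1036/141.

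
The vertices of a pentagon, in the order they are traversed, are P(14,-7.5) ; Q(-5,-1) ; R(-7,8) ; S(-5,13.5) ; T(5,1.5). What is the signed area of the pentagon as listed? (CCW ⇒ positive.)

Apply Gauss's area formula: 2A = Σ (x_i·y_{i+1} − x_{i+1}·y_i), indices taken mod 5.
Σ = (-51.5) + (-47) + (-54.5) + (-75) + (-58.5) = -286.5
Signed area = Σ/2 = -143.25 (negative ⇒ clockwise traversal).

-143.25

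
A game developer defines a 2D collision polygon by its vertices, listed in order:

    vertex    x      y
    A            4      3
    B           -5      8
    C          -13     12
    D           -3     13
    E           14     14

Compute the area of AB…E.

140

Apply the surveyor's formula: 2A = Σ (x_i·y_{i+1} − x_{i+1}·y_i), indices taken mod 5.
A→B: (4)(8) − (-5)(3) = 47
B→C: (-5)(12) − (-13)(8) = 44
C→D: (-13)(13) − (-3)(12) = -133
D→E: (-3)(14) − (14)(13) = -224
E→A: (14)(3) − (4)(14) = -14
Σ = -280
Area = |Σ|/2 = 140.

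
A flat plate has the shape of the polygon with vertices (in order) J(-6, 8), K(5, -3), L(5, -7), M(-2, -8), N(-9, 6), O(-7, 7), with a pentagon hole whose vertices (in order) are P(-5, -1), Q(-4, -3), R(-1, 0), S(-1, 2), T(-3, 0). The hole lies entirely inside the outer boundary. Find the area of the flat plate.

100

Outer boundary:
Apply the surveyor's formula: 2A = Σ (x_i·y_{i+1} − x_{i+1}·y_i), indices taken mod 6.
J→K: (-6)(-3) − (5)(8) = -22
K→L: (5)(-7) − (5)(-3) = -20
L→M: (5)(-8) − (-2)(-7) = -54
M→N: (-2)(6) − (-9)(-8) = -84
N→O: (-9)(7) − (-7)(6) = -21
O→J: (-7)(8) − (-6)(7) = -14
Σ = -215
Area = |Σ|/2 = 107.5.
Hole:
Apply the shoelace (surveyor's) formula: 2A = Σ (x_i·y_{i+1} − x_{i+1}·y_i), indices taken mod 5.
Σ = (11) + (-3) + (-2) + (6) + (3) = 15
Area = |Σ|/2 = 7.5.
Net area = 107.5 − 7.5 = 100.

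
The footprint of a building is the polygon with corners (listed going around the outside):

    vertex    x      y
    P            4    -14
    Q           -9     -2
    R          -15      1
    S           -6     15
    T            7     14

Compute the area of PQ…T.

Apply Gauss's area formula: 2A = Σ (x_i·y_{i+1} − x_{i+1}·y_i), indices taken mod 5.
Σ = (-134) + (-39) + (-219) + (-189) + (-154) = -735
Area = |Σ|/2 = 367.5.

367.5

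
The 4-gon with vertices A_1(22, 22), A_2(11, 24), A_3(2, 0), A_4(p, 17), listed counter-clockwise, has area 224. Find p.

25

The doubled signed area Σ (x_i y_{i+1} − x_{i+1} y_i) is linear in p.
With p=0 it equals -102; the coefficient of p is 22 (from the two edges through A_4).
So 22·p + -102 = 2·224 = 448 ⇒ p = 25.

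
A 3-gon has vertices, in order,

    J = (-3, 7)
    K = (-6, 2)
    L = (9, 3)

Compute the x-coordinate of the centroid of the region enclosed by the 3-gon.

0

Apply Gauss's area formula. First the cross-terms c_i = x_i·y_{i+1} − x_{i+1}·y_i:
  36, -36, 72  ⇒  2A = 72, A = 36.
Then Σ (x_i + x_{i+1})·c_i = 0, so x̄ = 0 / (6·36) = 0.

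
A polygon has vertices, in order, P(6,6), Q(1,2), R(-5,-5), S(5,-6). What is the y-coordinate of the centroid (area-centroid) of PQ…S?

-13/9

Apply the surveyor's formula. First the cross-terms c_i = x_i·y_{i+1} − x_{i+1}·y_i:
  6, 5, 55, 66  ⇒  2A = 132, A = 66.
Then Σ (y_i + y_{i+1})·c_i = -572, so ȳ = -572 / (6·66) = -13/9.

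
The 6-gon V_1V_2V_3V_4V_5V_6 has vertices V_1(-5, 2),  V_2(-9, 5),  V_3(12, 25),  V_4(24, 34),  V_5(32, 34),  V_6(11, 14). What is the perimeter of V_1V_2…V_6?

106

|V_1V_2| = √((-4)² + (3)²) = √25 = 5
|V_2V_3| = √((21)² + (20)²) = √841 = 29
|V_3V_4| = √((12)² + (9)²) = √225 = 15
|V_4V_5| = √((8)² + (0)²) = √64 = 8
|V_5V_6| = √((-21)² + (-20)²) = √841 = 29
|V_6V_1| = √((-16)² + (-12)²) = √400 = 20
Perimeter = 5 + 29 + 15 + 8 + 29 + 20 = 106.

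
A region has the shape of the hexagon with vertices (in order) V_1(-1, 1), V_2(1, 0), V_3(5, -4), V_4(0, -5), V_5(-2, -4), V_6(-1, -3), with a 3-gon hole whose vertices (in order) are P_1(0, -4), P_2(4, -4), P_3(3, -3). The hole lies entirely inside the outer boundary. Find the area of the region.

Outer boundary:
Apply the shoelace formula: 2A = Σ (x_i·y_{i+1} − x_{i+1}·y_i), indices taken mod 6.
Cross-terms: -1, -4, -25, -10, 2, -4  ⇒  Σ = -42
Area = |Σ|/2 = 21.
Hole:
Apply the surveyor's formula: 2A = Σ (x_i·y_{i+1} − x_{i+1}·y_i), indices taken mod 3.
Σ = (16) + (0) + (-12) = 4
Area = |Σ|/2 = 2.
Net area = 21 − 2 = 19.

19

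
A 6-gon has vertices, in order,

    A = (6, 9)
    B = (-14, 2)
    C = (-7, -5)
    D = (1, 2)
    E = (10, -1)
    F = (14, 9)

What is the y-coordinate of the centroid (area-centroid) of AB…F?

425/138

Apply the surveyor's formula. First the cross-terms c_i = x_i·y_{i+1} − x_{i+1}·y_i:
  138, 84, -9, -21, 104, 72  ⇒  2A = 368, A = 184.
Then Σ (y_i + y_{i+1})·c_i = 3400, so ȳ = 3400 / (6·184) = 425/138.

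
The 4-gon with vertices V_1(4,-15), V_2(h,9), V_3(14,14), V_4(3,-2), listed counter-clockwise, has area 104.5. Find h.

14

Write out the shoelace sum; only the two edges meeting at V_2 involve h:
2·Area = [(4·9 − h·(-15)) + (h·14 − 14·9)] + -107
       = 29·h + -197 = 209
⇒ h = 14.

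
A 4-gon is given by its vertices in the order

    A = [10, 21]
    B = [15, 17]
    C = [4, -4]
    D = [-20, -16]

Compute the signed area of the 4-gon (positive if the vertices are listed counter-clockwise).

Apply Gauss's area formula: 2A = Σ (x_i·y_{i+1} − x_{i+1}·y_i), indices taken mod 4.
A→B: (10)(17) − (15)(21) = -145
B→C: (15)(-4) − (4)(17) = -128
C→D: (4)(-16) − (-20)(-4) = -144
D→A: (-20)(21) − (10)(-16) = -260
Σ = -677
Signed area = Σ/2 = -338.5 (negative ⇒ clockwise traversal).

-338.5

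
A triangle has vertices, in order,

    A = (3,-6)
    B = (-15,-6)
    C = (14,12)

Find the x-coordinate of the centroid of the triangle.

2/3

Apply the surveyor's formula. First the cross-terms c_i = x_i·y_{i+1} − x_{i+1}·y_i:
  -108, -96, -120  ⇒  2A = -324, A = -162.
Then Σ (x_i + x_{i+1})·c_i = -648, so x̄ = -648 / (6·(-162)) = 2/3.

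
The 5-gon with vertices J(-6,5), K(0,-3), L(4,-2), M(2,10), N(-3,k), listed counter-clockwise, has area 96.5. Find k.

The doubled signed area Σ (x_i y_{i+1} − x_{i+1} y_i) is linear in k.
With k=0 it equals 89; the coefficient of k is 8 (from the two edges through N).
So 8·k + 89 = 2·96.5 = 193 ⇒ k = 13.

13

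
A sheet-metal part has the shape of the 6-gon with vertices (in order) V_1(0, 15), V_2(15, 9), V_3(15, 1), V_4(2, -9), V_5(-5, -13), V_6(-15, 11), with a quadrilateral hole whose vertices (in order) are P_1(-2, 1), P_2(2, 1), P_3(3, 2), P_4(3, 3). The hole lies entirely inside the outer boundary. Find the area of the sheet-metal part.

Outer boundary:
Σ = (-225) + (-120) + (-137) + (-71) + (-250) + (-225) = -1028
Area = |Σ|/2 = 514.
Hole:
Apply the shoelace formula: 2A = Σ (x_i·y_{i+1} − x_{i+1}·y_i), indices taken mod 4.
Cross-terms: -4, 1, 3, 9  ⇒  Σ = 9
Area = |Σ|/2 = 4.5.
Net area = 514 − 4.5 = 509.5.

509.5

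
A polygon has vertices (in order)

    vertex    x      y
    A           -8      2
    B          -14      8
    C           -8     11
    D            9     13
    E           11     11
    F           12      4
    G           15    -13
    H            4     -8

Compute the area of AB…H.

400.5

Apply Gauss's area formula: 2A = Σ (x_i·y_{i+1} − x_{i+1}·y_i), indices taken mod 8.
A→B: (-8)(8) − (-14)(2) = -36
B→C: (-14)(11) − (-8)(8) = -90
C→D: (-8)(13) − (9)(11) = -203
D→E: (9)(11) − (11)(13) = -44
E→F: (11)(4) − (12)(11) = -88
F→G: (12)(-13) − (15)(4) = -216
G→H: (15)(-8) − (4)(-13) = -68
H→A: (4)(2) − (-8)(-8) = -56
Σ = -801
Area = |Σ|/2 = 400.5.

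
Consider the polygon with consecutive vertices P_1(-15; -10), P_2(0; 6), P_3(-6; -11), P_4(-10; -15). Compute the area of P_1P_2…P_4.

99.5

Apply the shoelace (surveyor's) formula: 2A = Σ (x_i·y_{i+1} − x_{i+1}·y_i), indices taken mod 4.
Σ = (-90) + (36) + (-20) + (-125) = -199
Area = |Σ|/2 = 99.5.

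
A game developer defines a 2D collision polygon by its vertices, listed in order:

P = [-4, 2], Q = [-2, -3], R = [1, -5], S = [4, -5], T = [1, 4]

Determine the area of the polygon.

41.5

Σ = (16) + (13) + (15) + (21) + (18) = 83
Area = |Σ|/2 = 41.5.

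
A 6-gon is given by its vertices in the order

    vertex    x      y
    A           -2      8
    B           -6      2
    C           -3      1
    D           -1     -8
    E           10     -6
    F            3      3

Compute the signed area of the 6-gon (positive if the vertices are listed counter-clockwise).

Apply the shoelace (surveyor's) formula: 2A = Σ (x_i·y_{i+1} − x_{i+1}·y_i), indices taken mod 6.
A→B: (-2)(2) − (-6)(8) = 44
B→C: (-6)(1) − (-3)(2) = 0
C→D: (-3)(-8) − (-1)(1) = 25
D→E: (-1)(-6) − (10)(-8) = 86
E→F: (10)(3) − (3)(-6) = 48
F→A: (3)(8) − (-2)(3) = 30
Σ = 233
Signed area = Σ/2 = 116.5 (positive ⇒ counter-clockwise traversal).

116.5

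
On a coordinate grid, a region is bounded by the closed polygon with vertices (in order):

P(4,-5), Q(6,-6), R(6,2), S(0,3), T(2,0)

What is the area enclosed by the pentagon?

28

Σ = (6) + (48) + (18) + (-6) + (-10) = 56
Area = |Σ|/2 = 28.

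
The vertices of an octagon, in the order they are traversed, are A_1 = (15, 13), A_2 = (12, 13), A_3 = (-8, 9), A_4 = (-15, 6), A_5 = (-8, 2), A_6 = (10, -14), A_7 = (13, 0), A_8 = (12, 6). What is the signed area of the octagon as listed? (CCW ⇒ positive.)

Apply the surveyor's formula: 2A = Σ (x_i·y_{i+1} − x_{i+1}·y_i), indices taken mod 8.
Cross-terms: 39, 212, 87, 18, 92, 182, 78, 66  ⇒  Σ = 774
Signed area = Σ/2 = 387 (positive ⇒ counter-clockwise traversal).

387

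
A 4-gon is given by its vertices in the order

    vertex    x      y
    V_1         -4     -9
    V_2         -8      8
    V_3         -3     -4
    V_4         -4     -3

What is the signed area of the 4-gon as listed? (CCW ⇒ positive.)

Apply the shoelace formula: 2A = Σ (x_i·y_{i+1} − x_{i+1}·y_i), indices taken mod 4.
Cross-terms: -104, 56, -7, 24  ⇒  Σ = -31
Signed area = Σ/2 = -15.5 (negative ⇒ clockwise traversal).

-15.5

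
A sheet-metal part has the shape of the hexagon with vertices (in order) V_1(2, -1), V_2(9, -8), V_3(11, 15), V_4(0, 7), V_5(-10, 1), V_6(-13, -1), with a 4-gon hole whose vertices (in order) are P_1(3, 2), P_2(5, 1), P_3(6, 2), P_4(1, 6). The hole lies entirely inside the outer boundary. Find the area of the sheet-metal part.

Outer boundary:
Apply the shoelace (surveyor's) formula: 2A = Σ (x_i·y_{i+1} − x_{i+1}·y_i), indices taken mod 6.
Cross-terms: -7, 223, 77, 70, 23, 15  ⇒  Σ = 401
Area = |Σ|/2 = 200.5.
Hole:
Apply the shoelace (surveyor's) formula: 2A = Σ (x_i·y_{i+1} − x_{i+1}·y_i), indices taken mod 4.
Σ = (-7) + (4) + (34) + (-16) = 15
Area = |Σ|/2 = 7.5.
Net area = 200.5 − 7.5 = 193.

193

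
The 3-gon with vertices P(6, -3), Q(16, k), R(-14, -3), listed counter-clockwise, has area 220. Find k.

Write out the shoelace sum; only the two edges meeting at Q involve k:
2·Area = [(6·k − 16·(-3)) + (16·(-3) − (-14)·k)] + 60
       = 20·k + 60 = 440
⇒ k = 19.

19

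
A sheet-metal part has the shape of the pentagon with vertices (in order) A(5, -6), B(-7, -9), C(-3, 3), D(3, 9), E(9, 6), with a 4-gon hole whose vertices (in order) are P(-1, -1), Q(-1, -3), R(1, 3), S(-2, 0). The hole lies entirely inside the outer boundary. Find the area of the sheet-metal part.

154

Outer boundary:
Apply Gauss's area formula: 2A = Σ (x_i·y_{i+1} − x_{i+1}·y_i), indices taken mod 5.
Cross-terms: -87, -48, -36, -63, -84  ⇒  Σ = -318
Area = |Σ|/2 = 159.
Hole:
Apply the shoelace formula: 2A = Σ (x_i·y_{i+1} − x_{i+1}·y_i), indices taken mod 4.
Σ = (2) + (0) + (6) + (2) = 10
Area = |Σ|/2 = 5.
Net area = 159 − 5 = 154.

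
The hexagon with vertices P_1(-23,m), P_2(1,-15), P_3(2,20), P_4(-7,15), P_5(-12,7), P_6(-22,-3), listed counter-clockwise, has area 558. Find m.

Write out the shoelace sum; only the two edges meeting at P_1 involve m:
2·Area = [((-22)·m − (-23)·(-3)) + ((-23)·(-15) − 1·m)] + 541
       = -23·m + 817 = 1116
⇒ m = -13.

-13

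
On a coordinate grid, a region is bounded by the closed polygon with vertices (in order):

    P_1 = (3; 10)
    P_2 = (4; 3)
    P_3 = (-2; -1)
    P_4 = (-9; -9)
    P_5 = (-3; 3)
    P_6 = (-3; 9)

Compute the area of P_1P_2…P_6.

Apply the surveyor's formula: 2A = Σ (x_i·y_{i+1} − x_{i+1}·y_i), indices taken mod 6.
Σ = (-31) + (2) + (9) + (-54) + (-18) + (-57) = -149
Area = |Σ|/2 = 74.5.

74.5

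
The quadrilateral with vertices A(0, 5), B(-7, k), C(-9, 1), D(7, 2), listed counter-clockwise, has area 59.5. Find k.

Write out the shoelace sum; only the two edges meeting at B involve k:
2·Area = [(0·k − (-7)·5) + ((-7)·1 − (-9)·k)] + 10
       = 9·k + 38 = 119
⇒ k = 9.

9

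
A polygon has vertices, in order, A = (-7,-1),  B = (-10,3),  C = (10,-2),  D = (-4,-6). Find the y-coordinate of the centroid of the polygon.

-82/49

Apply the shoelace formula. First the cross-terms c_i = x_i·y_{i+1} − x_{i+1}·y_i:
  -31, -10, -68, -38  ⇒  2A = -147, A = -73.5.
Then Σ (y_i + y_{i+1})·c_i = 738, so ȳ = 738 / (6·(-73.5)) = -82/49.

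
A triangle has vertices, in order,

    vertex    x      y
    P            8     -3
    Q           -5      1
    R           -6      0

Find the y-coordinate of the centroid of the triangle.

-2/3

Apply the surveyor's formula. First the cross-terms c_i = x_i·y_{i+1} − x_{i+1}·y_i:
  -7, 6, 18  ⇒  2A = 17, A = 8.5.
Then Σ (y_i + y_{i+1})·c_i = -34, so ȳ = -34 / (6·8.5) = -2/3.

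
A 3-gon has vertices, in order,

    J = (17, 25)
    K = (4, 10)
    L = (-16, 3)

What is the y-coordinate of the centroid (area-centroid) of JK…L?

38/3

Apply the shoelace formula. First the cross-terms c_i = x_i·y_{i+1} − x_{i+1}·y_i:
  70, 172, -451  ⇒  2A = -209, A = -104.5.
Then Σ (y_i + y_{i+1})·c_i = -7942, so ȳ = -7942 / (6·(-104.5)) = 38/3.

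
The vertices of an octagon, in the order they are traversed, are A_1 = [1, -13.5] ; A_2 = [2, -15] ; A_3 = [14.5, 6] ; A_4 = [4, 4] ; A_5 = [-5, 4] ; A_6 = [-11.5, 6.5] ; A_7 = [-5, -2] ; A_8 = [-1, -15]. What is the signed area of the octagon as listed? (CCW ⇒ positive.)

Apply Gauss's area formula: 2A = Σ (x_i·y_{i+1} − x_{i+1}·y_i), indices taken mod 8.
A_1→A_2: (1)(-15) − (2)(-13.5) = 12
A_2→A_3: (2)(6) − (14.5)(-15) = 229.5
A_3→A_4: (14.5)(4) − (4)(6) = 34
A_4→A_5: (4)(4) − (-5)(4) = 36
A_5→A_6: (-5)(6.5) − (-11.5)(4) = 13.5
A_6→A_7: (-11.5)(-2) − (-5)(6.5) = 55.5
A_7→A_8: (-5)(-15) − (-1)(-2) = 73
A_8→A_1: (-1)(-13.5) − (1)(-15) = 28.5
Σ = 482
Signed area = Σ/2 = 241 (positive ⇒ counter-clockwise traversal).

241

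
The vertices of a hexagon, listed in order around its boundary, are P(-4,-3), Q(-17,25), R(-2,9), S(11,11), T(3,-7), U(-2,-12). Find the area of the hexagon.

Σ = (-151) + (-103) + (-121) + (-110) + (-50) + (-42) = -577
Area = |Σ|/2 = 288.5.

288.5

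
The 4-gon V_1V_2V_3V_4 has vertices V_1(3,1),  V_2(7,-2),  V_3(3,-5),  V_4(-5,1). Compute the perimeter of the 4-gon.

|V_1V_2| = √((4)² + (-3)²) = √25 = 5
|V_2V_3| = √((-4)² + (-3)²) = √25 = 5
|V_3V_4| = √((-8)² + (6)²) = √100 = 10
|V_4V_1| = √((8)² + (0)²) = √64 = 8
Perimeter = 5 + 5 + 10 + 8 = 28.

28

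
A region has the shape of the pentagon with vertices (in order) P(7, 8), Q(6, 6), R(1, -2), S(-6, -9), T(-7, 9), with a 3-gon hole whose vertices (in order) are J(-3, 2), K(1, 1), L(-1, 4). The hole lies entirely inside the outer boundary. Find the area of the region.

Outer boundary:
Σ = (-6) + (-18) + (-21) + (-117) + (-119) = -281
Area = |Σ|/2 = 140.5.
Hole:
Apply Gauss's area formula: 2A = Σ (x_i·y_{i+1} − x_{i+1}·y_i), indices taken mod 3.
J→K: (-3)(1) − (1)(2) = -5
K→L: (1)(4) − (-1)(1) = 5
L→J: (-1)(2) − (-3)(4) = 10
Σ = 10
Area = |Σ|/2 = 5.
Net area = 140.5 − 5 = 135.5.

135.5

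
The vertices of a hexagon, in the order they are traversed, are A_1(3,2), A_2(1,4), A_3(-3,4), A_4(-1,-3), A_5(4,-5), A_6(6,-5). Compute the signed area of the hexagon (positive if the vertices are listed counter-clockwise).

46.5

Cross-terms: 10, 16, 13, 17, 10, 27  ⇒  Σ = 93
Signed area = Σ/2 = 46.5 (positive ⇒ counter-clockwise traversal).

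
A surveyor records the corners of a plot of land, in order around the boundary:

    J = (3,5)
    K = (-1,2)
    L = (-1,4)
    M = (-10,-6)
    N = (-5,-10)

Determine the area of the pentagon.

65

Apply the shoelace (surveyor's) formula: 2A = Σ (x_i·y_{i+1} − x_{i+1}·y_i), indices taken mod 5.
J→K: (3)(2) − (-1)(5) = 11
K→L: (-1)(4) − (-1)(2) = -2
L→M: (-1)(-6) − (-10)(4) = 46
M→N: (-10)(-10) − (-5)(-6) = 70
N→J: (-5)(5) − (3)(-10) = 5
Σ = 130
Area = |Σ|/2 = 65.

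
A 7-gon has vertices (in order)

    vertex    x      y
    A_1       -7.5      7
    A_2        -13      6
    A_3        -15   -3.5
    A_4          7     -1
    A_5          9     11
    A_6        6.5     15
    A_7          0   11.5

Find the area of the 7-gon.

265.75

Cross-terms: 46, 135.5, 39.5, 86, 63.5, 74.75, 86.25  ⇒  Σ = 531.5
Area = |Σ|/2 = 265.75.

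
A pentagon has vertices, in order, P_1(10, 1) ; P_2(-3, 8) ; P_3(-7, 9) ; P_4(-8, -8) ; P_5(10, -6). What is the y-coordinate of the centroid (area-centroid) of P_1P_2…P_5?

-43/73

Apply the surveyor's formula. First the cross-terms c_i = x_i·y_{i+1} − x_{i+1}·y_i:
  83, 29, 128, 128, 70  ⇒  2A = 438, A = 219.
Then Σ (y_i + y_{i+1})·c_i = -774, so ȳ = -774 / (6·219) = -43/73.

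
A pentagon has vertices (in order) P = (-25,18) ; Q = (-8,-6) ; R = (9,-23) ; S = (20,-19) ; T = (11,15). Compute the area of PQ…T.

Cross-terms: 294, 238, 289, 509, 573  ⇒  Σ = 1903
Area = |Σ|/2 = 951.5.

951.5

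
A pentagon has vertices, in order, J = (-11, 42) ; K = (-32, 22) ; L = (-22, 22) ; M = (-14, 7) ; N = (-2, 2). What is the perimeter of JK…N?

110

|JK| = √((-21)² + (-20)²) = √841 = 29
|KL| = √((10)² + (0)²) = √100 = 10
|LM| = √((8)² + (-15)²) = √289 = 17
|MN| = √((12)² + (-5)²) = √169 = 13
|NJ| = √((-9)² + (40)²) = √1681 = 41
Perimeter = 29 + 10 + 17 + 13 + 41 = 110.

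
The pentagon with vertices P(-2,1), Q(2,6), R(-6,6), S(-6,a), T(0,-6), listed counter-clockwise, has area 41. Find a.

The doubled signed area Σ (x_i y_{i+1} − x_{i+1} y_i) is linear in a.
With a=0 it equals 94; the coefficient of a is -6 (from the two edges through S).
So -6·a + 94 = 2·41 = 82 ⇒ a = 2.

2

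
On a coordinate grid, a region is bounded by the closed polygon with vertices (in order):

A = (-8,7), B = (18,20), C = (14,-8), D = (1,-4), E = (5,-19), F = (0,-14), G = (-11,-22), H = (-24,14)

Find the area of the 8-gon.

859.5

Σ = (-286) + (-424) + (-48) + (1) + (-70) + (-154) + (-682) + (-56) = -1719
Area = |Σ|/2 = 859.5.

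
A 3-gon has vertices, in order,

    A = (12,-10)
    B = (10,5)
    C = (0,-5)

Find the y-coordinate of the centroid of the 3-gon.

Apply the shoelace formula. First the cross-terms c_i = x_i·y_{i+1} − x_{i+1}·y_i:
  160, -50, 60  ⇒  2A = 170, A = 85.
Then Σ (y_i + y_{i+1})·c_i = -1700, so ȳ = -1700 / (6·85) = -10/3.

-10/3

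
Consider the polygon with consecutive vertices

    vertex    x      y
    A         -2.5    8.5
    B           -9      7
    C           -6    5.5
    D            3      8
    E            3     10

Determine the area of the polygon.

21.75

Apply the surveyor's formula: 2A = Σ (x_i·y_{i+1} − x_{i+1}·y_i), indices taken mod 5.
Σ = (59) + (-7.5) + (-64.5) + (6) + (50.5) = 43.5
Area = |Σ|/2 = 21.75.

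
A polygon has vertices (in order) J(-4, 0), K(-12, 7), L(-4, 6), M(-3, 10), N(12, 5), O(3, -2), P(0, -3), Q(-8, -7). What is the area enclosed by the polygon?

Apply the shoelace (surveyor's) formula: 2A = Σ (x_i·y_{i+1} − x_{i+1}·y_i), indices taken mod 8.
J→K: (-4)(7) − (-12)(0) = -28
K→L: (-12)(6) − (-4)(7) = -44
L→M: (-4)(10) − (-3)(6) = -22
M→N: (-3)(5) − (12)(10) = -135
N→O: (12)(-2) − (3)(5) = -39
O→P: (3)(-3) − (0)(-2) = -9
P→Q: (0)(-7) − (-8)(-3) = -24
Q→J: (-8)(0) − (-4)(-7) = -28
Σ = -329
Area = |Σ|/2 = 164.5.

164.5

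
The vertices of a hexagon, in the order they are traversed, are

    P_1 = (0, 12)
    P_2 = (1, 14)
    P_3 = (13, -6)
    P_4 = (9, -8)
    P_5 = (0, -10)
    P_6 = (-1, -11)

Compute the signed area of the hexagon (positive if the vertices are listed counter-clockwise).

-181

Apply the shoelace (surveyor's) formula: 2A = Σ (x_i·y_{i+1} − x_{i+1}·y_i), indices taken mod 6.
Σ = (-12) + (-188) + (-50) + (-90) + (-10) + (-12) = -362
Signed area = Σ/2 = -181 (negative ⇒ clockwise traversal).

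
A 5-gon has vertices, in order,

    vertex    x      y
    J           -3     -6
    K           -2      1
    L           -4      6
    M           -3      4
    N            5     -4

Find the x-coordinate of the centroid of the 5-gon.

-3/71

Apply Gauss's area formula. First the cross-terms c_i = x_i·y_{i+1} − x_{i+1}·y_i:
  -15, -8, 2, -8, -42  ⇒  2A = -71, A = -35.5.
Then Σ (x_i + x_{i+1})·c_i = 9, so x̄ = 9 / (6·(-35.5)) = -3/71.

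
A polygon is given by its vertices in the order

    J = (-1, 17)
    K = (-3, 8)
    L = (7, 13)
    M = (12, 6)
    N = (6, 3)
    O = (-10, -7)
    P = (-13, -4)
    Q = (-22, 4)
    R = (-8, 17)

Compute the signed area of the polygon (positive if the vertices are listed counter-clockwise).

Cross-terms: 43, -95, -114, 0, -12, -51, -140, -342, -119  ⇒  Σ = -830
Signed area = Σ/2 = -415 (negative ⇒ clockwise traversal).

-415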